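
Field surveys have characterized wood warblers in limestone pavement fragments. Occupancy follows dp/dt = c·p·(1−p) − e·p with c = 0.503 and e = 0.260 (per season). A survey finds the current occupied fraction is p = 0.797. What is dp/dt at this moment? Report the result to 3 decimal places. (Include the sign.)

-0.126

Colonization term: c·p·(1−p) = 0.503×0.797×0.2030 = 0.08138.
Extinction term: e·p = 0.20722.
dp/dt = 0.08138 − 0.20722 = -0.12584.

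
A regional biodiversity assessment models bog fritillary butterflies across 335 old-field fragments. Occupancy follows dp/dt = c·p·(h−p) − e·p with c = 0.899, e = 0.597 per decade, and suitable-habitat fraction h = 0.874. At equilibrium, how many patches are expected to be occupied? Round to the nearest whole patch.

70

p* = h − e/c = 0.874 − 0.6641 = 0.2099.
Expected occupied patches = N × p* = 335 × 0.2099 = 70.33 ≈ 70.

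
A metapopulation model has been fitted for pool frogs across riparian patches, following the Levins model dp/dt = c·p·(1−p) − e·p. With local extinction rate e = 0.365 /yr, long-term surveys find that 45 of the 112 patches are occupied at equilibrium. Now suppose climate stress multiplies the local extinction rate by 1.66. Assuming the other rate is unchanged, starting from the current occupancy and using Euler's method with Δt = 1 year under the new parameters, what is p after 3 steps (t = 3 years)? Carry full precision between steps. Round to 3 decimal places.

Observed p* = 45/112 = 0.40179.
Balance c(1−p*) = e gives c = e/(1 − 0.40179) = 0.365/0.59821 = 0.61015.
Starting from p₀ = 0.40179; update p ← p + (dp/dt)·Δt with the new parameters.
p: 0.40179 → 0.30500  (Δp = -0.09679)
p: 0.30500 → 0.24953  (Δp = -0.05546)
p: 0.24953 → 0.21260  (Δp = -0.03693)

0.213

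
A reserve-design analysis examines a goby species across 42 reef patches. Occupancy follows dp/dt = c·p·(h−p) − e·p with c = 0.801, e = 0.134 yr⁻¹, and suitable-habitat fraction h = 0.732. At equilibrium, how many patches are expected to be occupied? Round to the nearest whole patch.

24

p* = h − e/c = 0.732 − 0.1673 = 0.5647.
Expected occupied patches = N × p* = 42 × 0.5647 = 23.72 ≈ 24.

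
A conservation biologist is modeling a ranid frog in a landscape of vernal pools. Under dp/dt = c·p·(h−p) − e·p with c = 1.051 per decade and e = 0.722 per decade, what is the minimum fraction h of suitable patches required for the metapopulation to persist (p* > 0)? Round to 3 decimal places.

0.687

p* = h − e/c is positive only when h > e/c.
h_min = e/c = 0.722/1.051 = 0.6870.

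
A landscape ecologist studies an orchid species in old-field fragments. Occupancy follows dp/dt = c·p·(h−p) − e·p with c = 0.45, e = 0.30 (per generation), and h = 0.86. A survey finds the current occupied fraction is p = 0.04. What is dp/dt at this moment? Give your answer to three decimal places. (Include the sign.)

0.003

Colonization term: c·p·(h−p) = 0.45×0.04×0.8200 = 0.01476.
Extinction term: e·p = 0.01200.
dp/dt = 0.01476 − 0.01200 = 0.00276.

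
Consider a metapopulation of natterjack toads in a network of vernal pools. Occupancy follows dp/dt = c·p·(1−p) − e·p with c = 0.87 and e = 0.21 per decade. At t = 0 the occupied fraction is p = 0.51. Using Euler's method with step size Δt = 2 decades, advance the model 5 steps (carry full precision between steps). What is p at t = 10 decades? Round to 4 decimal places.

0.7584

Update rule: p ← p + [c·p·(1−p) − e·p]·Δt with Δt = 2.
step 1: Δp = +0.22063, p = 0.73063
step 2: Δp = +0.03559, p = 0.76622
step 3: Δp = -0.01013, p = 0.75609
step 4: Δp = +0.00333, p = 0.75942
step 5: Δp = -0.00106, p = 0.75836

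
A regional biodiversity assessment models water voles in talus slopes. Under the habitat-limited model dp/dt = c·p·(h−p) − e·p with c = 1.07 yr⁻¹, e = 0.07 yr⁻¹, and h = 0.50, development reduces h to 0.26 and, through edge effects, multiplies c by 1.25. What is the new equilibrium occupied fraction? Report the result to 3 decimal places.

Before: p* = h − e/c = 0.50 − 0.07/1.07 = 0.50 − 0.0654 = 0.4346.
After: c = 1.3375, e = 0.07, h = 0.26; p* = 0.26 − 0.07/1.3375 = 0.2077.

0.208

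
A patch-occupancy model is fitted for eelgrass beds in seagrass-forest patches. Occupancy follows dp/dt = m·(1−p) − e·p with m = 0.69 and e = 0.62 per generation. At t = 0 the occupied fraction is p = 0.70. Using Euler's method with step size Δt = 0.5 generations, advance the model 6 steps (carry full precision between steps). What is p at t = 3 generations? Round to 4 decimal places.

0.5270

Update rule: p ← p + [m·(1−p) − e·p]·Δt with Δt = 0.5.
step 1: Δp = -0.11350, p = 0.58650
step 2: Δp = -0.03916, p = 0.54734
step 3: Δp = -0.01351, p = 0.53383
step 4: Δp = -0.00466, p = 0.52917
step 5: Δp = -0.00161, p = 0.52756
step 6: Δp = -0.00055, p = 0.52701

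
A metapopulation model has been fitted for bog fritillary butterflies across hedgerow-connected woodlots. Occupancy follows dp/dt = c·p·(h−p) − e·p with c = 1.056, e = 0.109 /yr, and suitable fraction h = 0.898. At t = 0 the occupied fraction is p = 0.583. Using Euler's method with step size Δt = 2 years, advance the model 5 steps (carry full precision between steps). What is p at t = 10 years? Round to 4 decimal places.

Update rule: p ← p + [c·p·(h−p) − e·p]·Δt with Δt = 2.
step 1: Δp = +0.26076, p = 0.84376
step 2: Δp = -0.08729, p = 0.75647
step 3: Δp = +0.06120, p = 0.81768
step 4: Δp = -0.03954, p = 0.77814
step 5: Δp = +0.02735, p = 0.80549

0.8055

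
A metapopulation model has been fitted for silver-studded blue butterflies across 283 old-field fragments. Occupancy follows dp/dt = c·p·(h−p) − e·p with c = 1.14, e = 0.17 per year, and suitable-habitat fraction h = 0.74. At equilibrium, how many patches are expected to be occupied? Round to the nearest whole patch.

167

p* = h − e/c = 0.74 − 0.1491 = 0.5909.
Expected occupied patches = N × p* = 283 × 0.5909 = 167.22 ≈ 167.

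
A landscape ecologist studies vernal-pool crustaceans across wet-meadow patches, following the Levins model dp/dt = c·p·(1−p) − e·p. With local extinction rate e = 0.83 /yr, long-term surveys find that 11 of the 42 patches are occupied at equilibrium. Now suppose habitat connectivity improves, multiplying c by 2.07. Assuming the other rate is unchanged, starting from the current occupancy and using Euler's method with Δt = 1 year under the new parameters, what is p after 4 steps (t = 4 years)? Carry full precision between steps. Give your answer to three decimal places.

Observed p* = 11/42 = 0.26190.
Balance c(1−p*) = e gives c = e/(1 − 0.26190) = 0.83/0.73810 = 1.12452.
Starting from p₀ = 0.26190; update p ← p + (dp/dt)·Δt with the new parameters.
step 1: Δp = +0.23260, p = 0.49450
step 2: Δp = +0.17143, p = 0.66593
step 3: Δp = -0.03488, p = 0.63105
step 4: Δp = +0.01818, p = 0.64924

0.649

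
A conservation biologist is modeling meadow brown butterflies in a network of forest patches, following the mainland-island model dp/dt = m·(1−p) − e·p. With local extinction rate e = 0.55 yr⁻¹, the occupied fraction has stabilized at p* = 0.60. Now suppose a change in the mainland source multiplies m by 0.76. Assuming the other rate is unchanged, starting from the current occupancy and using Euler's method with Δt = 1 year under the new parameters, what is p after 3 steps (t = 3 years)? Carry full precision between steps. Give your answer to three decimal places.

0.532

Balance m(1−p*) = e·p* gives m = e·p*/(1−p*) = 0.55×0.60000/0.40000 = 0.82500.
Starting from p₀ = 0.60000; update p ← p + (dp/dt)·Δt with the new parameters.
step 1: Δp = -0.07920, p = 0.52080
step 2: Δp = +0.01402, p = 0.53482
step 3: Δp = -0.00248, p = 0.53234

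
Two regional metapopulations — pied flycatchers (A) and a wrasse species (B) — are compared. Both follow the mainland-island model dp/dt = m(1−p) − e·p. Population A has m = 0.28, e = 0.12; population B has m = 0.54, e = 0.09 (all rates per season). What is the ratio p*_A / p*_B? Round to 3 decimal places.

A: p*_A = m/(m+e) = 0.28/0.4000 = 0.7000.
B: p*_B = 0.54/0.6300 = 0.8571.
p*_A / p*_B = 0.7000/0.8571 = 0.8167.

0.817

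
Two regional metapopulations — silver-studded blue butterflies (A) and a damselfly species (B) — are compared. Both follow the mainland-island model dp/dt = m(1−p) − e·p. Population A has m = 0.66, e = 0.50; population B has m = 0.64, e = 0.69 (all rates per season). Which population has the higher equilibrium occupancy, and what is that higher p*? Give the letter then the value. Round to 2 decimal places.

A: p*_A = m/(m+e) = 0.66/1.1600 = 0.5690.
B: p*_B = 0.64/1.3300 = 0.4812.
A is higher at 0.5690.

A, 0.57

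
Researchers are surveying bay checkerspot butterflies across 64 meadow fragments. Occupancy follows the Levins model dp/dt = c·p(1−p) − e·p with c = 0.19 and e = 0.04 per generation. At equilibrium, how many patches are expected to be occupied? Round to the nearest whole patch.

p* = 1 − e/c = 1 − 0.04/0.19 = 0.7895.
Expected occupied patches = N × p* = 64 × 0.7895 = 50.53 ≈ 51.

51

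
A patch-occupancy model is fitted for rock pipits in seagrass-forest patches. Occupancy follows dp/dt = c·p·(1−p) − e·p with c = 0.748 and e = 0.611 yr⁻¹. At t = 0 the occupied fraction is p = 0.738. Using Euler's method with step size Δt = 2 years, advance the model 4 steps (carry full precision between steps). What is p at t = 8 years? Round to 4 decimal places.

Update rule: p ← p + [c·p·(1−p) − e·p]·Δt with Δt = 2.
  1  |  dp/dt·Δt = -0.612575  |  p_1 = 0.125425
  2  |  dp/dt·Δt = +0.010832  |  p_2 = 0.136257
  3  |  dp/dt·Δt = +0.009560  |  p_3 = 0.145817
  4  |  dp/dt·Δt = +0.008145  |  p_4 = 0.153962

0.1540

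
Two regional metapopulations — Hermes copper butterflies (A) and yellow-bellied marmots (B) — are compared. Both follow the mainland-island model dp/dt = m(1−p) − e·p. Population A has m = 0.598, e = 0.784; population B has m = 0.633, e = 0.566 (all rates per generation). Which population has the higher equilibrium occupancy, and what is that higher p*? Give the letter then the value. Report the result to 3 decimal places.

A: p*_A = m/(m+e) = 0.598/1.3820 = 0.4327.
B: p*_B = 0.633/1.1990 = 0.5279.
B is higher at 0.5279.

B, 0.528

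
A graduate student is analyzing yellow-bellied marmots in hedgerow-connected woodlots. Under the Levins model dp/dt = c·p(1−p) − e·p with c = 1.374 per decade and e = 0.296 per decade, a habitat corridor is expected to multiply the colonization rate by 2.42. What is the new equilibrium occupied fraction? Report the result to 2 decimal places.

0.91

Before: p* = 1 − 0.296/1.374 = 0.7846.
After the change, c = 3.32508, e = 0.296, so p* = 1 − 0.296/3.32508 = 0.9110.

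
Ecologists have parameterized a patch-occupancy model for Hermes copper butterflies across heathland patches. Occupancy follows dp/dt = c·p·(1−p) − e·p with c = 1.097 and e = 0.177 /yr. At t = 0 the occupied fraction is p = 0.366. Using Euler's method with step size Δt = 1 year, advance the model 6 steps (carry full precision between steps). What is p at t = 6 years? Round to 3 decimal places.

0.839

Update rule: p ← p + [c·p·(1−p) − e·p]·Δt with Δt = 1.
p: 0.36600 → 0.55577  (Δp = +0.18977)
p: 0.55577 → 0.72824  (Δp = +0.17247)
p: 0.72824 → 0.81644  (Δp = +0.08821)
p: 0.81644 → 0.83633  (Δp = +0.01989)
p: 0.83633 → 0.83846  (Δp = +0.00213)
p: 0.83846 → 0.83864  (Δp = +0.00018)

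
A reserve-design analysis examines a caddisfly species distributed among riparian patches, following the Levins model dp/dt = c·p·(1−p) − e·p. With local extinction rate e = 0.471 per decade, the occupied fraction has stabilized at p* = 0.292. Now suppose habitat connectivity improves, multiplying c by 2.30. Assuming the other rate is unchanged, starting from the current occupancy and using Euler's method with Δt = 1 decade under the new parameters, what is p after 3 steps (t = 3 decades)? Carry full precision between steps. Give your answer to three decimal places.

Balance c(1−p*) = e gives c = e/(1 − 0.29200) = 0.471/0.70800 = 0.66525.
Starting from p₀ = 0.29200; update p ← p + (dp/dt)·Δt with the new parameters.
step 1: Δp = +0.17879, p = 0.47079
step 2: Δp = +0.15947, p = 0.63026
step 3: Δp = +0.05970, p = 0.68997

0.690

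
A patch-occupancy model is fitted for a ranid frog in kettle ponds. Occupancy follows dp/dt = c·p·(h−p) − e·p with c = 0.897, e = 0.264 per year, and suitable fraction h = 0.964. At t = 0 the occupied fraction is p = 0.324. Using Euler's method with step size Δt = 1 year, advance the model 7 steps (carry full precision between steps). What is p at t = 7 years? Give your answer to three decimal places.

Update rule: p ← p + [c·p·(h−p) − e·p]·Δt with Δt = 1.
  1  |  dp/dt·Δt = +0.100466  |  p_1 = 0.424466
  2  |  dp/dt·Δt = +0.093366  |  p_2 = 0.517832
  3  |  dp/dt·Δt = +0.070535  |  p_3 = 0.588368
  4  |  dp/dt·Δt = +0.042917  |  p_4 = 0.631284
  5  |  dp/dt·Δt = +0.021745  |  p_5 = 0.653030
  6  |  dp/dt·Δt = +0.009757  |  p_6 = 0.662786
  7  |  dp/dt·Δt = +0.004102  |  p_7 = 0.666888

0.667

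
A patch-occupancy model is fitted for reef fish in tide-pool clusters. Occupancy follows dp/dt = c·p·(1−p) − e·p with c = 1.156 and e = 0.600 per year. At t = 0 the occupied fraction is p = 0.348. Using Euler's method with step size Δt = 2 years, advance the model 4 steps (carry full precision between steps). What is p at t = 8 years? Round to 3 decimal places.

Update rule: p ← p + [c·p·(1−p) − e·p]·Δt with Δt = 2.
  1  |  dp/dt·Δt = +0.106984  |  p_1 = 0.454984
  2  |  dp/dt·Δt = +0.027335  |  p_2 = 0.482318
  3  |  dp/dt·Δt = -0.001505  |  p_3 = 0.480814
  4  |  dp/dt·Δt = +0.000173  |  p_4 = 0.480986

0.481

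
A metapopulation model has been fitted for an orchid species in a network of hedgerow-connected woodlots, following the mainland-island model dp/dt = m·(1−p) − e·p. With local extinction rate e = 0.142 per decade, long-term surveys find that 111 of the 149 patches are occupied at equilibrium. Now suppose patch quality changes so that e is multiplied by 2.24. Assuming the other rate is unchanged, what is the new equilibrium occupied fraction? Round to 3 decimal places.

Observed p* = 111/149 = 0.74497.
Balance m(1−p*) = e·p* gives m = e·p*/(1−p*) = 0.142×0.74497/0.25503 = 0.41480.
New p* = m/(m+e) = 0.41480/(0.41480+0.31808) = 0.56599.

0.566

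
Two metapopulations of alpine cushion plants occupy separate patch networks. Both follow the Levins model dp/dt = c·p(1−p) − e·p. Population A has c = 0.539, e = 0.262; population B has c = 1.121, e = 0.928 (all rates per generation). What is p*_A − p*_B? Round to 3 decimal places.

A: p*_A = 1 − 0.262/0.539 = 0.5139.
B: p*_B = 1 − 0.928/1.121 = 0.1722.
p*_A − p*_B = 0.5139 − 0.1722 = 0.3417.

0.342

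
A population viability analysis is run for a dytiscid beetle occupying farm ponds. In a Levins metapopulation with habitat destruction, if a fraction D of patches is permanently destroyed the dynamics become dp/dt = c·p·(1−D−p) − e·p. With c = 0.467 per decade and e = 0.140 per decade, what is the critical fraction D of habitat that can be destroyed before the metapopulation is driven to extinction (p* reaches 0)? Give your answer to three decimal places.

The nontrivial equilibrium is p* = (1−D) − e/c; extinction occurs when this hits zero.
So D_crit = 1 − e/c = 1 − 0.140/0.467 = 1 − 0.2998 = 0.7002.
This equals the undisturbed p*, a classic result of Lande's extension.

0.700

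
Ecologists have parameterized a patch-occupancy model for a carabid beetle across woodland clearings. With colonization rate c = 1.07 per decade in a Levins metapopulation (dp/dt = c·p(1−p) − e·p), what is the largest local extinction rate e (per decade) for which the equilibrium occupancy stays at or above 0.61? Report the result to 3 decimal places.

0.417

1 − e/c ≥ 0.61 ⇒ e ≤ c(1 − 0.61) = 1.07 × 0.3900.
e_max = 0.4173.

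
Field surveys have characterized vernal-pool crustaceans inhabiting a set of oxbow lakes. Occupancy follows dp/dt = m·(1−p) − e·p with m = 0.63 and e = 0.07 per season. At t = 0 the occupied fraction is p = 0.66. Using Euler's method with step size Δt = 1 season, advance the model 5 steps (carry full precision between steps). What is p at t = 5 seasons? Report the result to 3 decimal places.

Update rule: p ← p + [m·(1−p) − e·p]·Δt with Δt = 1.
  1  |  dp/dt·Δt = +0.168000  |  p_1 = 0.828000
  2  |  dp/dt·Δt = +0.050400  |  p_2 = 0.878400
  3  |  dp/dt·Δt = +0.015120  |  p_3 = 0.893520
  4  |  dp/dt·Δt = +0.004536  |  p_4 = 0.898056
  5  |  dp/dt·Δt = +0.001361  |  p_5 = 0.899417

0.899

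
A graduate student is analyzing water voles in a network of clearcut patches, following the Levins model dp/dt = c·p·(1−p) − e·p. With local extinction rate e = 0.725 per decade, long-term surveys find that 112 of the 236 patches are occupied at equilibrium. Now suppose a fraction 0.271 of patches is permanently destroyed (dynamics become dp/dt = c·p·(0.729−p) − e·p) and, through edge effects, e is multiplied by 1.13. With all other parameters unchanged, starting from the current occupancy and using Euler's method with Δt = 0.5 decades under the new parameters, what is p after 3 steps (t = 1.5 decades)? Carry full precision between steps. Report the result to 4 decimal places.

Observed p* = 112/236 = 0.47458.
Balance c(1−p*) = e gives c = e/(1 − 0.47458) = 0.725/0.52542 = 1.37984.
Starting from p₀ = 0.47458; update p ← p + (dp/dt)·Δt with the new parameters.
t = 0.5: p = 0.47458 + (-0.11110) = 0.36348
t = 1: p = 0.36348 + (-0.05723) = 0.30625
t = 1.5: p = 0.30625 + (-0.03613) = 0.27013

0.2701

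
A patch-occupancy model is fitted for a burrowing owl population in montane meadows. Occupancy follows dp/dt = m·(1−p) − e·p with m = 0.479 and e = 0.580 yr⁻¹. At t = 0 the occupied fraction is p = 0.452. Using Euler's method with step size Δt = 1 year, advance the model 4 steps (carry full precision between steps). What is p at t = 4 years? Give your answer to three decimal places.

0.452

Update rule: p ← p + [m·(1−p) − e·p]·Δt with Δt = 1.
p: 0.45200 → 0.45233  (Δp = +0.00033)
p: 0.45233 → 0.45231  (Δp = -0.00002)
p: 0.45231 → 0.45231  (Δp = +0.00000)
p: 0.45231 → 0.45231  (Δp = -0.00000)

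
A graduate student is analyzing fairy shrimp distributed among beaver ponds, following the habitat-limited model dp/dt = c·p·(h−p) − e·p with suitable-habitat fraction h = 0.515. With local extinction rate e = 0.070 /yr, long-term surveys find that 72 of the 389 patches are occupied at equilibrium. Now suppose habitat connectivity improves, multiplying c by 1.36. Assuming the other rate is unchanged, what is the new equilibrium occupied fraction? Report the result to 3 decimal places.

0.272

Observed p* = 72/389 = 0.18509.
Balance c(h−p*) = e gives c = e/(0.515 − 0.18509) = 0.070/0.32991 = 0.21218.
New p* = 0.515 − e/c = 0.515 − 0.07000/0.28856 = 0.27242.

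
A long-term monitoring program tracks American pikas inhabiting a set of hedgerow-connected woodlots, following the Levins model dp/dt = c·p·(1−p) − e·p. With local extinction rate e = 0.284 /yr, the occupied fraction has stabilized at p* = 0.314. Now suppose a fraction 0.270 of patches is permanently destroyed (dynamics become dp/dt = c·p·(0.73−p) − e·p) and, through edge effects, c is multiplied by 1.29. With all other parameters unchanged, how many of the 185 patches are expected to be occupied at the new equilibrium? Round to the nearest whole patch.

Balance c(1−p*) = e gives c = e/(1 − 0.31400) = 0.284/0.68600 = 0.41399.
New p* = 0.73 − e/c = 0.73 − 0.28400/0.53405 = 0.19821.
Expected occupied = 185 × 0.19821 = 36.67 ≈ 37.

37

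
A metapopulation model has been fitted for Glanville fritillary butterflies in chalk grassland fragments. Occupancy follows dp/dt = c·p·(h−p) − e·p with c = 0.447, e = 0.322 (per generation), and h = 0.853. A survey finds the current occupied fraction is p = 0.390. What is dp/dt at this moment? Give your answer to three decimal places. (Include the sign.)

Colonization term: c·p·(h−p) = 0.447×0.390×0.4630 = 0.08071.
Extinction term: e·p = 0.12558.
dp/dt = 0.08071 − 0.12558 = -0.04487.

-0.045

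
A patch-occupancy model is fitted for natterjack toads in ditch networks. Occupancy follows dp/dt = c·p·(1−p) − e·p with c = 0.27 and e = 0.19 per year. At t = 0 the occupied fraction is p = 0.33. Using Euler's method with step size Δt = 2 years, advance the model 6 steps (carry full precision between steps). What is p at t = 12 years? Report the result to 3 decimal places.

0.307

Update rule: p ← p + [c·p·(1−p) − e·p]·Δt with Δt = 2.
p: 0.33000 → 0.32399  (Δp = -0.00601)
p: 0.32399 → 0.31915  (Δp = -0.00485)
p: 0.31915 → 0.31521  (Δp = -0.00394)
p: 0.31521 → 0.31199  (Δp = -0.00322)
p: 0.31199 → 0.30935  (Δp = -0.00264)
p: 0.30935 → 0.30717  (Δp = -0.00218)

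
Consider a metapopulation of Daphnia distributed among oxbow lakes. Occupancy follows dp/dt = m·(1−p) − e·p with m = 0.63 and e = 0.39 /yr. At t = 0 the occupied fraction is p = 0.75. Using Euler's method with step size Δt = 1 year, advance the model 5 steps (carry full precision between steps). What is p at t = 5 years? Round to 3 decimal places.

0.618

Update rule: p ← p + [m·(1−p) − e·p]·Δt with Δt = 1.
  1  |  dp/dt·Δt = -0.135000  |  p_1 = 0.615000
  2  |  dp/dt·Δt = +0.002700  |  p_2 = 0.617700
  3  |  dp/dt·Δt = -0.000054  |  p_3 = 0.617646
  4  |  dp/dt·Δt = +0.000001  |  p_4 = 0.617647
  5  |  dp/dt·Δt = -0.000000  |  p_5 = 0.617647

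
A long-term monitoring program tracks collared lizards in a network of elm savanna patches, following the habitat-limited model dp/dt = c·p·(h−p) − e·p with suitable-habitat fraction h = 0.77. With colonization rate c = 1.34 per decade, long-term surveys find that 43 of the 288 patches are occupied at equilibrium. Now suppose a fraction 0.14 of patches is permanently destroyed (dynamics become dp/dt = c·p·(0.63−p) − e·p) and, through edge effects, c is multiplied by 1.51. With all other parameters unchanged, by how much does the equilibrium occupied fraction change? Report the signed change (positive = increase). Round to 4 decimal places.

Observed p* = 43/288 = 0.14931.
Balance c(h−p*) = e gives e = 1.34×(0.77 − 0.14931) = 0.83172.
New p* = 0.63 − e/c = 0.63 − 0.83172/2.02340 = 0.21895.
Δp* = 0.21895 − 0.14931 = +0.06964.

0.0696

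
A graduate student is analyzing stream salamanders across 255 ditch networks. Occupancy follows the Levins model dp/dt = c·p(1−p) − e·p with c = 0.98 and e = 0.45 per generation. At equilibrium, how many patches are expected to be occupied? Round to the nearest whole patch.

138

p* = 1 − e/c = 1 − 0.45/0.98 = 0.5408.
Expected occupied patches = N × p* = 255 × 0.5408 = 137.91 ≈ 138.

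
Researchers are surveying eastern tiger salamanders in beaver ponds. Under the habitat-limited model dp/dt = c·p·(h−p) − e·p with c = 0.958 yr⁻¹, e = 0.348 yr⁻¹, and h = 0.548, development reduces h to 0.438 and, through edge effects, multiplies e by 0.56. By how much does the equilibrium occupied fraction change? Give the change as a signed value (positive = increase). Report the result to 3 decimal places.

0.050

Before: p* = h − e/c = 0.548 − 0.348/0.958 = 0.548 − 0.3633 = 0.1847.
After: c = 0.958, e = 0.19488, h = 0.438; p* = 0.438 − 0.19488/0.958 = 0.2346.
Δp* = 0.2346 − 0.1847 = +0.0498.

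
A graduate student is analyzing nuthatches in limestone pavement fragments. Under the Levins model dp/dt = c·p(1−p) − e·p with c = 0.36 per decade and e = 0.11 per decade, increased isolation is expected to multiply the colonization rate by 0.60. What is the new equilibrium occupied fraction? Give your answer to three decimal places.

Before: p* = 1 − 0.11/0.36 = 0.6944.
After the change, c = 0.216, e = 0.11, so p* = 1 − 0.11/0.216 = 0.4907.

0.491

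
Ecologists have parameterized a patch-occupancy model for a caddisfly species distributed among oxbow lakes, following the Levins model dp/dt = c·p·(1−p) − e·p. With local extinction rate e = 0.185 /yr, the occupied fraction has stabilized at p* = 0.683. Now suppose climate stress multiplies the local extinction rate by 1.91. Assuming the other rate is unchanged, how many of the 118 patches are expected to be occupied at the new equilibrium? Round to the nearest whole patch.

47

Balance c(1−p*) = e gives c = e/(1 − 0.68300) = 0.185/0.31700 = 0.58360.
New p* = 1 − e/c = 1 − 0.35335/0.58360 = 0.39453.
Expected occupied = 118 × 0.39453 = 46.55 ≈ 47.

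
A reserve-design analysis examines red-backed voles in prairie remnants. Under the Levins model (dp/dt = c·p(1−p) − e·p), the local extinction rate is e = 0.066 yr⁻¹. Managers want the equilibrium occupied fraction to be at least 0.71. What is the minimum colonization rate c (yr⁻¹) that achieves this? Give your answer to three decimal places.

0.228

p* = 1 − e/c ≥ 0.71 requires e/c ≤ 0.2900, i.e. c ≥ e/0.2900.
c_min = 0.066/0.2900 = 0.2276.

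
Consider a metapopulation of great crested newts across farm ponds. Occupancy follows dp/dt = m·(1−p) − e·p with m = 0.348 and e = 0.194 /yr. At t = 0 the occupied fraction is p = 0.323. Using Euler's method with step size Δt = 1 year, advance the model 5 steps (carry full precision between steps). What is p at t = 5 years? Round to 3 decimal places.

0.636

Update rule: p ← p + [m·(1−p) − e·p]·Δt with Δt = 1.
p: 0.32300 → 0.49593  (Δp = +0.17293)
p: 0.49593 → 0.57514  (Δp = +0.07920)
p: 0.57514 → 0.61141  (Δp = +0.03628)
p: 0.61141 → 0.62803  (Δp = +0.01661)
p: 0.62803 → 0.63564  (Δp = +0.00761)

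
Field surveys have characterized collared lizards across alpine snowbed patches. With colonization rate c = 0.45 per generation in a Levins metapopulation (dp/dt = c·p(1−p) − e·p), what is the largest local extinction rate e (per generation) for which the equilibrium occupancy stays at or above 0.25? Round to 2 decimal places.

1 − e/c ≥ 0.25 ⇒ e ≤ c(1 − 0.25) = 0.45 × 0.7500.
e_max = 0.3375.

0.34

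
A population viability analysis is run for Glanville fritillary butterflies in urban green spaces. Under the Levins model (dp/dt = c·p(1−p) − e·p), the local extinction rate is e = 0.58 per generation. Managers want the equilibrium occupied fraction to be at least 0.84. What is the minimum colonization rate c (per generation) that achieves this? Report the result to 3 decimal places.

p* = 1 − e/c ≥ 0.84 requires e/c ≤ 0.1600, i.e. c ≥ e/0.1600.
c_min = 0.58/0.1600 = 3.6250.

3.625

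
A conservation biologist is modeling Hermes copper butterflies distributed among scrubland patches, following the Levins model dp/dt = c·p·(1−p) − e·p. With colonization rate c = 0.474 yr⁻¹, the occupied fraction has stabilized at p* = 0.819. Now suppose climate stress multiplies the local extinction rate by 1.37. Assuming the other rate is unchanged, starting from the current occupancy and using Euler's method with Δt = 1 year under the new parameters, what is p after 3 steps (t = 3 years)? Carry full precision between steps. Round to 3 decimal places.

0.768

Balance c(1−p*) = e gives e = 0.474×(1 − 0.81900) = 0.08579.
Starting from p₀ = 0.81900; update p ← p + (dp/dt)·Δt with the new parameters.
p: 0.81900 → 0.79300  (Δp = -0.02600)
p: 0.79300 → 0.77760  (Δp = -0.01540)
p: 0.77760 → 0.76818  (Δp = -0.00943)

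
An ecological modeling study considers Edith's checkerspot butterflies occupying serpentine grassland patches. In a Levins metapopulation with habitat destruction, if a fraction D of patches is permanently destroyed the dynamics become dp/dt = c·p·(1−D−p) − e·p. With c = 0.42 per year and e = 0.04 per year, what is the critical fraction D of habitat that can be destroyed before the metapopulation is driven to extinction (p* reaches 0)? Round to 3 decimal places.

The nontrivial equilibrium is p* = (1−D) − e/c; extinction occurs when this hits zero.
So D_crit = 1 − e/c = 1 − 0.04/0.42 = 1 − 0.0952 = 0.9048.
Note this equals the original equilibrium occupancy — the Levins extinction-debt result.

0.905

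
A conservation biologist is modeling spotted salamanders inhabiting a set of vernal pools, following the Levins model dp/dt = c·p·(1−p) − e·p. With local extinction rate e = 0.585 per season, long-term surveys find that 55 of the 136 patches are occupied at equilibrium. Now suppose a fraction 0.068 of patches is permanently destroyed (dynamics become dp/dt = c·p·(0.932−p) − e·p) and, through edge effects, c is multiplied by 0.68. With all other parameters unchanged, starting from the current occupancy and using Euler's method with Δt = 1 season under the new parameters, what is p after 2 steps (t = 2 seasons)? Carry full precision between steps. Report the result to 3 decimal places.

0.258

Observed p* = 55/136 = 0.40441.
Balance c(1−p*) = e gives c = e/(1 − 0.40441) = 0.585/0.59559 = 0.98222.
Starting from p₀ = 0.40441; update p ← p + (dp/dt)·Δt with the new parameters.
p: 0.40441 → 0.31034  (Δp = -0.09407)
p: 0.31034 → 0.25765  (Δp = -0.05269)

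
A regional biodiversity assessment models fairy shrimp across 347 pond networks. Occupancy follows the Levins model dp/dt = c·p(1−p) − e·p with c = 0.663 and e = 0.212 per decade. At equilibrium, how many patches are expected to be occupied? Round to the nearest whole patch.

236

p* = 1 − e/c = 1 − 0.212/0.663 = 0.6802.
Expected occupied patches = N × p* = 347 × 0.6802 = 236.04 ≈ 236.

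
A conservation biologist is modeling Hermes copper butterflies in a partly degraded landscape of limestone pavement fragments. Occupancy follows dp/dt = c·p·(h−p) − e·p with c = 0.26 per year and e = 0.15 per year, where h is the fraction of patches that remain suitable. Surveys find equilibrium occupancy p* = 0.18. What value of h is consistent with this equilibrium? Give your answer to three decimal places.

At equilibrium c(h−p*) = e, so h = p* + e/c.
h = 0.18 + 0.15/0.26 = 0.18 + 0.5769 = 0.7569.

0.757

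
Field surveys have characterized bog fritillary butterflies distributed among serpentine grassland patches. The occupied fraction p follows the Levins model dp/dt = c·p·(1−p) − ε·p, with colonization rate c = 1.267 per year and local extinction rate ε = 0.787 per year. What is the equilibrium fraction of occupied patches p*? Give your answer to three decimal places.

At equilibrium, colonization balances extinction: c·p*·(1−p*) = ε·p*.
So p* = 1 − ε/c = 1 − 0.787/1.267 = 1 − 0.6212 = 0.3788.

0.379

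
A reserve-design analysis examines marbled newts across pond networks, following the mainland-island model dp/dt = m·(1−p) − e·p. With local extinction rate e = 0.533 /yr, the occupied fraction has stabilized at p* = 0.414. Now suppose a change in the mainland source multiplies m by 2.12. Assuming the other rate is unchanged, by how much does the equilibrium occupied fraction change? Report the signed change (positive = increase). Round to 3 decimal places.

0.186

Balance m(1−p*) = e·p* gives m = e·p*/(1−p*) = 0.533×0.41400/0.58600 = 0.37656.
New p* = m/(m+e) = 0.79831/(0.79831+0.53300) = 0.59964.
Δp* = 0.59964 − 0.41400 = +0.18564.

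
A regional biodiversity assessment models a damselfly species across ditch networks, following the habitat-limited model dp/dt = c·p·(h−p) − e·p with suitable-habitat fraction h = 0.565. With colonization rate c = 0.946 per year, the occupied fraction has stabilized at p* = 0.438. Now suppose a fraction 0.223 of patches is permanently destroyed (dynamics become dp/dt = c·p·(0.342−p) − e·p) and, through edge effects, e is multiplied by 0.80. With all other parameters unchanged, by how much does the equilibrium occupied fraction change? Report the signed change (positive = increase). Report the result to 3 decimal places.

Balance c(h−p*) = e gives e = 0.946×(0.565 − 0.43800) = 0.12014.
New p* = 0.342 − e/c = 0.342 − 0.09611/0.94600 = 0.24040.
Δp* = 0.24040 − 0.43800 = -0.19760.

-0.198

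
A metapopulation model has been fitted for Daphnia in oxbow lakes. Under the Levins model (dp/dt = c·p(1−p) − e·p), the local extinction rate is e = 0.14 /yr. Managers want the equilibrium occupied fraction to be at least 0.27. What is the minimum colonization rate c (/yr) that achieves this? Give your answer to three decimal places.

0.192

p* = 1 − e/c ≥ 0.27 requires e/c ≤ 0.7300, i.e. c ≥ e/0.7300.
c_min = 0.14/0.7300 = 0.1918.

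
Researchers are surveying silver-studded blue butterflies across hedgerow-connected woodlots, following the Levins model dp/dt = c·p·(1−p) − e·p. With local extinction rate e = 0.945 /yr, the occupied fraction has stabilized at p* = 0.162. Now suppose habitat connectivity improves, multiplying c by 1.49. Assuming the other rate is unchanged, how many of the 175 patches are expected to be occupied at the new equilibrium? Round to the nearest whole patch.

Balance c(1−p*) = e gives c = e/(1 − 0.16200) = 0.945/0.83800 = 1.12768.
New p* = 1 − e/c = 1 − 0.94500/1.68024 = 0.43758.
Expected occupied = 175 × 0.43758 = 76.58 ≈ 77.

77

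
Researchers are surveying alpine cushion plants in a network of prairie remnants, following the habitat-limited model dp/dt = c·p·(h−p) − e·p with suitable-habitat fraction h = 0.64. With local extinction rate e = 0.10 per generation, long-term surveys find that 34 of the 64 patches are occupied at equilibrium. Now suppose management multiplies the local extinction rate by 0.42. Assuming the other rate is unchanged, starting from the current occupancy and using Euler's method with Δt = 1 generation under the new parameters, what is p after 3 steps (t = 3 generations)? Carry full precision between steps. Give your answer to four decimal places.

Observed p* = 34/64 = 0.53125.
Balance c(h−p*) = e gives c = e/(0.64 − 0.53125) = 0.10/0.10875 = 0.91954.
Starting from p₀ = 0.53125; update p ← p + (dp/dt)·Δt with the new parameters.
step 1: Δp = +0.03081, p = 0.56206
step 2: Δp = +0.01667, p = 0.57874
step 3: Δp = +0.00830, p = 0.58703

0.5870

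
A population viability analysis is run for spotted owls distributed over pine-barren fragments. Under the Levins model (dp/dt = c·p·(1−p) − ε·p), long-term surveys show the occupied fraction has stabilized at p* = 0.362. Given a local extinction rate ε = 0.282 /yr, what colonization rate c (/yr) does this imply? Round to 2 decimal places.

At equilibrium c(1−p*) = ε, so c = ε/(1−p*).
c = 0.282/(1 − 0.362) = 0.282/0.6380 = 0.4420.

0.44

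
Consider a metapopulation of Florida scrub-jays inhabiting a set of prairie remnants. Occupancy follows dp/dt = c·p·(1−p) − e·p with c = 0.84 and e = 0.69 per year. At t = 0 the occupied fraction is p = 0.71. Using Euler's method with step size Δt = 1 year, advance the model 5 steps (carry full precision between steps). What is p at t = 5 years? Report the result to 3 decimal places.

Update rule: p ← p + [c·p·(1−p) − e·p]·Δt with Δt = 1.
  1  |  dp/dt·Δt = -0.316944  |  p_1 = 0.393056
  2  |  dp/dt·Δt = -0.070816  |  p_2 = 0.322240
  3  |  dp/dt·Δt = -0.038889  |  p_3 = 0.283352
  4  |  dp/dt·Δt = -0.024939  |  p_4 = 0.258412
  5  |  dp/dt·Δt = -0.017331  |  p_5 = 0.241082

0.241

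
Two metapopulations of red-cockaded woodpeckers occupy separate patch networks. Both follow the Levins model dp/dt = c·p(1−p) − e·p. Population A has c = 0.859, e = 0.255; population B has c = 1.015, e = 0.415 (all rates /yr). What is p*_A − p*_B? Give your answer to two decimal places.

A: p*_A = 1 − 0.255/0.859 = 0.7031.
B: p*_B = 1 − 0.415/1.015 = 0.5911.
p*_A − p*_B = 0.7031 − 0.5911 = 0.1120.

0.11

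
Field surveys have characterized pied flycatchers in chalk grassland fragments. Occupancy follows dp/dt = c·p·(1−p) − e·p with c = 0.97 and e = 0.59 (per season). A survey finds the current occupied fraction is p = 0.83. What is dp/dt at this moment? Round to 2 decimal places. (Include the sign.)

-0.35

Colonization term: c·p·(1−p) = 0.97×0.83×0.1700 = 0.13687.
Extinction term: e·p = 0.48970.
dp/dt = 0.13687 − 0.48970 = -0.35283.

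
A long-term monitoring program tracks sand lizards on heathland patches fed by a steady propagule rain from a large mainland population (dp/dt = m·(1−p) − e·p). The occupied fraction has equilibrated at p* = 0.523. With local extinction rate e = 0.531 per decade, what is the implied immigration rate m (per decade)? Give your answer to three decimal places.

At equilibrium m(1−p*) = e·p*, so m = e·p*/(1−p*).
m = 0.531 × 0.523 / 0.4770 = 0.2777/0.4770 = 0.5822.

0.582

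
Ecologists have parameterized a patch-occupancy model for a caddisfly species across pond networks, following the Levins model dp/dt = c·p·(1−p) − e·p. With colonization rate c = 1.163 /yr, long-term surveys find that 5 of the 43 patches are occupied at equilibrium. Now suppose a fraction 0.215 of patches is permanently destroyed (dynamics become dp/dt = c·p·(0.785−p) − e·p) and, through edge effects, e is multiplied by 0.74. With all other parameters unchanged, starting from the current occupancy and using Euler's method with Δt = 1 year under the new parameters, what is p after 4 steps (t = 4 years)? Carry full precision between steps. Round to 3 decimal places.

0.123

Observed p* = 5/43 = 0.11628.
Balance c(1−p*) = e gives e = 1.163×(1 − 0.11628) = 1.02777.
Starting from p₀ = 0.11628; update p ← p + (dp/dt)·Δt with the new parameters.
p: 0.11628 → 0.11828  (Δp = +0.00200)
p: 0.11828 → 0.12003  (Δp = +0.00176)
p: 0.12003 → 0.12157  (Δp = +0.00154)
p: 0.12157 → 0.12291  (Δp = +0.00134)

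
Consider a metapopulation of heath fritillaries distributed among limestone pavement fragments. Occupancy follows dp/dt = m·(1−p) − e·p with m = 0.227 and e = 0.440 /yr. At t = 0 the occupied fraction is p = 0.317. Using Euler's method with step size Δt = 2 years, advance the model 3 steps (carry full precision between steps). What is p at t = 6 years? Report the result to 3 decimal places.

0.341

Update rule: p ← p + [m·(1−p) − e·p]·Δt with Δt = 2.
step 1: Δp = +0.03112, p = 0.34812
step 2: Δp = -0.01039, p = 0.33773
step 3: Δp = +0.00347, p = 0.34120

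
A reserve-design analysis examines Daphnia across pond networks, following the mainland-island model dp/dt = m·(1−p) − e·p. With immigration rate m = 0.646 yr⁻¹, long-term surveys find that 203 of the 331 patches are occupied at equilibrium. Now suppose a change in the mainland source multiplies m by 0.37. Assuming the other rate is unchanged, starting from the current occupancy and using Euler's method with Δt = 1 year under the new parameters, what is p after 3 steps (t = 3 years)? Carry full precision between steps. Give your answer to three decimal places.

Observed p* = 203/331 = 0.61329.
Balance m(1−p*) = e·p* gives e = m(1−p*)/p* = 0.646×0.38671/0.61329 = 0.40733.
Starting from p₀ = 0.61329; update p ← p + (dp/dt)·Δt with the new parameters.
p: 0.61329 → 0.45591  (Δp = -0.15738)
p: 0.45591 → 0.40025  (Δp = -0.05566)
p: 0.40025 → 0.38057  (Δp = -0.01968)

0.381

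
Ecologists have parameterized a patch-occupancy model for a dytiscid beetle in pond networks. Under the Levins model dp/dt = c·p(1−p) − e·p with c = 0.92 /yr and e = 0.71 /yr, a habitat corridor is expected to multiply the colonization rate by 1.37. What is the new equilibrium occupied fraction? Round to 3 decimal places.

Before: p* = 1 − 0.71/0.92 = 0.2283.
After the change, c = 1.2604, e = 0.71, so p* = 1 − 0.71/1.2604 = 0.4367.

0.437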